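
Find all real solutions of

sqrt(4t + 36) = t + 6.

t = 0

Square both sides: 4t + 36 = (t + 6)^2.
Expand and rearrange: t^2 + 8t = 0.
Solving gives t = 0 or t = -8.
Check each candidate in the original equation:
  t = 0: sqrt(36) = 6, while t + 6 = 6 — valid.
  t = -8: sqrt(4) = 2, while t + 6 = -2 — extraneous.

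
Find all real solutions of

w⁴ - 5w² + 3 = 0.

w = -2.0743 or w = -0.835 or w = 0.835 or w = 2.0743

Let u = w². The equation becomes u² - 5u + 3 = 0.
By the quadratic formula, u = √(13)/2 + 5/2 or u = 5/2 - √(13)/2.
w² = √(13)/2 + 5/2 gives w = ±√(√(13)/2 + 5/2) ≈ ±2.0743.
w² = 5/2 - √(13)/2 gives w = ±√(5/2 - √(13)/2) ≈ ±0.835.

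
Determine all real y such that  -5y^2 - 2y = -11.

Rearrange to standard form: -5y^2 - 2y + 11 = 0.
Discriminant: (-2)^2 - 4*(-5)*11 = 224.
Quadratic formula: y = (2 +/- sqrt(224)) / (-10).
So y = -2*sqrt(14)/5 - 1/5 ~= -1.6967 or y = -1/5 + 2*sqrt(14)/5 ~= 1.2967.

y = -1.6967 or y = 1.2967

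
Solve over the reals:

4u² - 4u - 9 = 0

Discriminant: (-4)² − 4·4·(-9) = 160.
Quadratic formula: u = (4 ± √160) / 8.
So u = 1/2 + √(10)/2 ≈ 2.0811 or u = 1/2 - √(10)/2 ≈ -1.0811.

u = -1.0811 or u = 2.0811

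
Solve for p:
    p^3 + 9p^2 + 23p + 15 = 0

p = -5 or p = -3 or p = -1

Possible rational roots are divisors of 15. Testing p = -3 gives 0, so (p + 3) is a factor.
Divide: p^3 + 9p^2 + 23p + 15 = (p + 3)(p^2 + 6p + 5).
Factor the quadratic: p = -1 or p = -5.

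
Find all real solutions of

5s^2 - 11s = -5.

Rearrange to standard form: 5s^2 - 11s + 5 = 0.
Discriminant: (-11)^2 - 4*5*5 = 21.
Quadratic formula: s = (11 +/- sqrt(21)) / 10.
So s = sqrt(21)/10 + 11/10 ~= 1.5583 or s = 11/10 - sqrt(21)/10 ~= 0.6417.

s = 0.6417 or s = 1.5583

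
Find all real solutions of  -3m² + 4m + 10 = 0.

m = -1.277 or m = 2.6103

Discriminant: (4)² − 4·(-3)·10 = 136.
Quadratic formula: m = (-4 ± √136) / (-6).
So m = 2/3 - √(34)/3 ≈ -1.277 or m = 2/3 + √(34)/3 ≈ 2.6103.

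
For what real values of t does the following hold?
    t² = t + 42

Bring every term to one side: t² - t - 42 = 0.
Factor: (t + 6)(t - 7) = 0.
So t = -6 or t = 7.

t = -6 or t = 7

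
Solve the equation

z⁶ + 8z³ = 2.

z = -2.02 or z = 0.6237

Let u = z³. The equation becomes u² + 8u - 2 = 0.
By the quadratic formula, u = -4 + 3·√(2) or u = -3·√(2) - 4.
z³ = -4 + 3·√(2) gives z = ∛(-4 + 3·√(2)) ≈ 0.6237.
z³ = -3·√(2) - 4 gives z = -∛(4 + 3·√(2)) ≈ -2.02.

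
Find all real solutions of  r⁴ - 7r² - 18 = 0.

Let u = r². The equation becomes u² - 7u - 18 = 0.
Factor: (u + 2)(u - 9) = 0, so u = -2 or u = 9.
r² = -2 < 0 has no real solution.
r² = 9 gives r = ±3.

r = -3 or r = 3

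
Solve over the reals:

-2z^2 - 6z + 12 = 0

z = -4.3723 or z = 1.3723

Discriminant: (-6)^2 - 4*(-2)*12 = 132.
Quadratic formula: z = (6 +/- sqrt(132)) / (-4).
So z = -sqrt(33)/2 - 3/2 ~= -4.3723 or z = -3/2 + sqrt(33)/2 ~= 1.3723.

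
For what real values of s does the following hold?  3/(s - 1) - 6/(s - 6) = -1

Multiply both sides by (s - 1)(s - 6):
3(s - 6) - 6(s - 1) = -(s - 1)(s - 6).
Expand and collect terms: -s^2 + 10s + 6 = 0.
By the quadratic formula, s = (-10 +/- sqrt(124)) / -2, so s ~= -0.5678 or s ~= 10.5678.
Neither value makes a denominator zero (s != 1, s != 6), so both are valid.

s = -0.5678 or s = 10.5678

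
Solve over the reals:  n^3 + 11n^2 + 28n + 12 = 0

n = -7.4641 or n = -3 or n = -0.5359

Possible rational roots are divisors of 12. Testing n = -3 gives 0, so (n + 3) is a factor.
Divide: n^3 + 11n^2 + 28n + 12 = (n + 3)(n^2 + 8n + 4).
Apply the quadratic formula to n^2 + 8n + 4 = 0: n = (-8 +/- sqrt(48))/2, i.e. n ~= -0.5359 or n ~= -7.4641.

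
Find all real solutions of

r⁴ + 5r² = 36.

Let u = r². The equation becomes u² + 5u - 36 = 0.
Factor: (u - 4)(u + 9) = 0, so u = 4 or u = -9.
r² = 4 gives r = ±2.
r² = -9 < 0 has no real solution.

r = -2 or r = 2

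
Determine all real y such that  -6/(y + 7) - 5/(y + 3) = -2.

Multiply both sides by (y + 7)(y + 3):
-6(y + 3) - 5(y + 7) = -2(y + 7)(y + 3).
Expand and collect terms: -2y² - 9y + 11 = 0.
Factor or apply the quadratic formula: y = -5.5 or y = 1.
Neither value makes a denominator zero (y ≠ -7, y ≠ -3), so both are valid.

y = -5.5 or y = 1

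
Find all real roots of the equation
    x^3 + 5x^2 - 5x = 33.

x = -4.4641 or x = -3 or x = 2.4641

Rearrange: x^3 + 5x^2 - 5x - 33 = 0.
Possible rational roots are divisors of -33. Testing x = -3 gives 0, so (x + 3) is a factor.
Divide: x^3 + 5x^2 - 5x - 33 = (x + 3)(x^2 + 2x - 11).
Apply the quadratic formula to x^2 + 2x - 11 = 0: x = (-2 +/- sqrt(48))/2, i.e. x ~= 2.4641 or x ~= -4.4641.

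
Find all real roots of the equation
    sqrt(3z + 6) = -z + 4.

z = 1

Square both sides: 3z + 6 = (-z + 4)^2.
Expand and rearrange: z^2 - 11z + 10 = 0.
Solving gives z = 10 or z = 1.
Check each candidate in the original equation:
  z = 10: sqrt(36) = 6, while -z + 4 = -6 — extraneous.
  z = 1: sqrt(9) = 3, while -z + 4 = 3 — valid.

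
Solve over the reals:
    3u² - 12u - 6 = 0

Discriminant: (-12)² − 4·3·(-6) = 216.
Quadratic formula: u = (12 ± √216) / 6.
So u = 2 + √(6) ≈ 4.4495 or u = 2 - √(6) ≈ -0.4495.

u = -0.4495 or u = 4.4495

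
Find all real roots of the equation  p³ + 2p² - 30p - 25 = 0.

Possible rational roots are divisors of -25. Testing p = 5 gives 0, so (p - 5) is a factor.
Divide: p³ + 2p² - 30p - 25 = (p - 5)(p² + 7p + 5).
Apply the quadratic formula to p² + 7p + 5 = 0: p = (-7 ± √29)/2, i.e. p ≈ -0.8074 or p ≈ -6.1926.

p = -6.1926 or p = -0.8074 or p = 5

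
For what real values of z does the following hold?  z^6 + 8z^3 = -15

Let u = z^3. The equation becomes u^2 + 8u + 15 = 0.
Factor: (u + 5)(u + 3) = 0, so u = -5 or u = -3.
z^3 = -5 gives z = -(5)^(1/3) ~= -1.71.
z^3 = -3 gives z = -(3)^(1/3) ~= -1.4422.

z = -1.71 or z = -1.4422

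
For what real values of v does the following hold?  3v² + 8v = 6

v = -3.277 or v = 0.6103

Rearrange to standard form: 3v² + 8v - 6 = 0.
Discriminant: (8)² − 4·3·(-6) = 136.
Quadratic formula: v = (-8 ± √136) / 6.
So v = -4/3 + √(34)/3 ≈ 0.6103 or v = -√(34)/3 - 4/3 ≈ -3.277.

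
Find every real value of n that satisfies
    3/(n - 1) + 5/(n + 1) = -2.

n = -4.4495 or n = 0.4495

Multiply both sides by (n - 1)(n + 1):
3(n + 1) + 5(n - 1) = -2(n - 1)(n + 1).
Expand and collect terms: -2n² - 8n + 4 = 0.
By the quadratic formula, n = (8 ± √96) / -4, so n ≈ -4.4495 or n ≈ 0.4495.
Neither value makes a denominator zero (n ≠ 1, n ≠ -1), so both are valid.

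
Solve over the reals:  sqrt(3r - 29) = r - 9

r = 10 or r = 11

Square both sides: 3r - 29 = (r - 9)^2.
Expand and rearrange: r^2 - 21r + 110 = 0.
Solving gives r = 11 or r = 10.
Check each candidate in the original equation:
  r = 11: sqrt(4) = 2, while r - 9 = 2 — valid.
  r = 10: sqrt(1) = 1, while r - 9 = 1 — valid.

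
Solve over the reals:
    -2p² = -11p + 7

Rearrange to standard form: -2p² + 11p - 7 = 0.
Discriminant: (11)² − 4·(-2)·(-7) = 65.
Quadratic formula: p = (-11 ± √65) / (-4).
So p = 11/4 - √(65)/4 ≈ 0.7344 or p = √(65)/4 + 11/4 ≈ 4.7656.

p = 0.7344 or p = 4.7656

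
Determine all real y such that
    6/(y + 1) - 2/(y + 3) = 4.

y = -3.3028 or y = 0.3028

Multiply both sides by (y + 1)(y + 3):
6(y + 3) - 2(y + 1) = 4(y + 1)(y + 3).
Expand and collect terms: 4y² + 12y - 4 = 0.
By the quadratic formula, y = (-12 ± √208) / 8, so y ≈ 0.3028 or y ≈ -3.3028.
Neither value makes a denominator zero (y ≠ -1, y ≠ -3), so both are valid.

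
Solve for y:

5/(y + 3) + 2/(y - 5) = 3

y = -1.4886 or y = 5.822

Multiply both sides by (y + 3)(y - 5):
5(y - 5) + 2(y + 3) = 3(y + 3)(y - 5).
Expand and collect terms: 3y^2 - 13y - 26 = 0.
By the quadratic formula, y = (13 +/- sqrt(481)) / 6, so y ~= 5.822 or y ~= -1.4886.
Neither value makes a denominator zero (y != -3, y != 5), so both are valid.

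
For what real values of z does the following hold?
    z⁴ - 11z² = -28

z = -2.6458 or z = -2 or z = 2 or z = 2.6458

Let u = z². The equation becomes u² - 11u + 28 = 0.
Factor: (u - 7)(u - 4) = 0, so u = 7 or u = 4.
z² = 7 gives z = ±√(7) ≈ ±2.6458.
z² = 4 gives z = ±2.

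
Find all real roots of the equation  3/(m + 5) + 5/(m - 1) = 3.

Multiply both sides by (m + 5)(m - 1):
3(m - 1) + 5(m + 5) = 3(m + 5)(m - 1).
Expand and collect terms: 3m^2 + 4m - 37 = 0.
By the quadratic formula, m = (-4 +/- sqrt(460)) / 6, so m ~= 2.9079 or m ~= -4.2413.
Neither value makes a denominator zero (m != -5, m != 1), so both are valid.

m = -4.2413 or m = 2.9079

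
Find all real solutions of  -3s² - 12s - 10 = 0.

s = -2.8165 or s = -1.1835

Discriminant: (-12)² − 4·(-3)·(-10) = 24.
Quadratic formula: s = (12 ± √24) / (-6).
So s = -2 - √(6)/3 ≈ -2.8165 or s = -2 + √(6)/3 ≈ -1.1835.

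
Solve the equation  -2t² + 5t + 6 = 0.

t = -0.886 or t = 3.386

Discriminant: (5)² − 4·(-2)·6 = 73.
Quadratic formula: t = (-5 ± √73) / (-4).
So t = 5/4 - √(73)/4 ≈ -0.886 or t = 5/4 + √(73)/4 ≈ 3.386.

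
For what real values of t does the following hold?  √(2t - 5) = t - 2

Square both sides: 2t - 5 = (t - 2)².
Expand and rearrange: t² - 6t + 9 = 0.
This gives the repeated root t = 3.
Check in the original equation:
  t = 3: √(1) = 1, while t - 2 = 1 — valid.

t = 3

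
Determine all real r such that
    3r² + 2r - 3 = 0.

r = -1.3874 or r = 0.7208

Discriminant: (2)² − 4·3·(-3) = 40.
Quadratic formula: r = (-2 ± √40) / 6.
So r = -1/3 + √(10)/3 ≈ 0.7208 or r = -√(10)/3 - 1/3 ≈ -1.3874.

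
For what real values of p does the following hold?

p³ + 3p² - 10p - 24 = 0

Possible rational roots are divisors of -24. Testing p = -2 gives 0, so (p + 2) is a factor.
Divide: p³ + 3p² - 10p - 24 = (p + 2)(p² + p - 12).
Factor the quadratic: p = 3 or p = -4.

p = -4 or p = -2 or p = 3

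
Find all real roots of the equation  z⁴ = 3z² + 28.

z = -2.6458 or z = 2.6458

Let u = z². The equation becomes u² - 3u - 28 = 0.
Factor: (u - 7)(u + 4) = 0, so u = 7 or u = -4.
z² = 7 gives z = ±√(7) ≈ ±2.6458.
z² = -4 < 0 has no real solution.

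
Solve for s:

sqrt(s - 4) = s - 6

s = 8

Square both sides: s - 4 = (s - 6)^2.
Expand and rearrange: s^2 - 13s + 40 = 0.
Solving gives s = 8 or s = 5.
Check each candidate in the original equation:
  s = 8: sqrt(4) = 2, while s - 6 = 2 — valid.
  s = 5: sqrt(1) = 1, while s - 6 = -1 — extraneous.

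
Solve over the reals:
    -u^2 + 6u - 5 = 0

u = 1 or u = 5

Factor: -1(u - 5)(u - 1) = 0.
So u = 5 or u = 1.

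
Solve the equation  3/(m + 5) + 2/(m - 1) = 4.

m = -4.3145 or m = 1.5645

Multiply both sides by (m + 5)(m - 1):
3(m - 1) + 2(m + 5) = 4(m + 5)(m - 1).
Expand and collect terms: 4m^2 + 11m - 27 = 0.
By the quadratic formula, m = (-11 +/- sqrt(553)) / 8, so m ~= 1.5645 or m ~= -4.3145.
Neither value makes a denominator zero (m != -5, m != 1), so both are valid.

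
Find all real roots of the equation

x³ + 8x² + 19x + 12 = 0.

Possible rational roots are divisors of 12. Testing x = -1 gives 0, so (x + 1) is a factor.
Divide: x³ + 8x² + 19x + 12 = (x + 1)(x² + 7x + 12).
Factor the quadratic: x = -3 or x = -4.

x = -4 or x = -3 or x = -1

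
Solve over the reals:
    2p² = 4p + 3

p = -0.5811 or p = 2.5811

Rearrange to standard form: 2p² - 4p - 3 = 0.
Discriminant: (-4)² − 4·2·(-3) = 40.
Quadratic formula: p = (4 ± √40) / 4.
So p = 1 + √(10)/2 ≈ 2.5811 or p = 1 - √(10)/2 ≈ -0.5811.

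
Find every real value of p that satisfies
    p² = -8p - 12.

p = -6 or p = -2

Bring every term to one side: p² + 8p + 12 = 0.
Factor: (p + 6)(p + 2) = 0.
So p = -6 or p = -2.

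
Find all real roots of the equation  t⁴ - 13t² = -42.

Let u = t². The equation becomes u² - 13u + 42 = 0.
Factor: (u - 6)(u - 7) = 0, so u = 6 or u = 7.
t² = 6 gives t = ±√(6) ≈ ±2.4495.
t² = 7 gives t = ±√(7) ≈ ±2.6458.

t = -2.6458 or t = -2.4495 or t = 2.4495 or t = 2.6458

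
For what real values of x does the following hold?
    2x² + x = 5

x = -1.8508 or x = 1.3508

Rearrange to standard form: 2x² + x - 5 = 0.
Discriminant: (1)² − 4·2·(-5) = 41.
Quadratic formula: x = (-1 ± √41) / 4.
So x = -1/4 + √(41)/4 ≈ 1.3508 or x = -√(41)/4 - 1/4 ≈ -1.8508.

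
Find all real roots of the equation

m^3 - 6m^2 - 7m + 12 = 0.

m = -1.772 or m = 1 or m = 6.772

Possible rational roots are divisors of 12. Testing m = 1 gives 0, so (m - 1) is a factor.
Divide: m^3 - 6m^2 - 7m + 12 = (m - 1)(m^2 - 5m - 12).
Apply the quadratic formula to m^2 - 5m - 12 = 0: m = (5 +/- sqrt(73))/2, i.e. m ~= 6.772 or m ~= -1.772.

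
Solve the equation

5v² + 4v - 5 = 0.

Discriminant: (4)² − 4·5·(-5) = 116.
Quadratic formula: v = (-4 ± √116) / 10.
So v = -2/5 + √(29)/5 ≈ 0.677 or v = -√(29)/5 - 2/5 ≈ -1.477.

v = -1.477 or v = 0.677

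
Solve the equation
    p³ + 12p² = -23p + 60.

p = -8.4244 or p = -5 or p = 1.4244

Rearrange: p³ + 12p² + 23p - 60 = 0.
Possible rational roots are divisors of -60. Testing p = -5 gives 0, so (p + 5) is a factor.
Divide: p³ + 12p² + 23p - 60 = (p + 5)(p² + 7p - 12).
Apply the quadratic formula to p² + 7p - 12 = 0: p = (-7 ± √97)/2, i.e. p ≈ 1.4244 or p ≈ -8.4244.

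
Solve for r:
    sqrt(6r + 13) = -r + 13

r = 6

Square both sides: 6r + 13 = (-r + 13)^2.
Expand and rearrange: r^2 - 32r + 156 = 0.
Solving gives r = 26 or r = 6.
Check each candidate in the original equation:
  r = 26: sqrt(169) = 13, while -r + 13 = -13 — extraneous.
  r = 6: sqrt(49) = 7, while -r + 13 = 7 — valid.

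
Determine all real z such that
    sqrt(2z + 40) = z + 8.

z = -2

Square both sides: 2z + 40 = (z + 8)^2.
Expand and rearrange: z^2 + 14z + 24 = 0.
Solving gives z = -2 or z = -12.
Check each candidate in the original equation:
  z = -2: sqrt(36) = 6, while z + 8 = 6 — valid.
  z = -12: sqrt(16) = 4, while z + 8 = -4 — extraneous.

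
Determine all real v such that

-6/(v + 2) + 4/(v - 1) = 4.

Multiply both sides by (v + 2)(v - 1):
-6(v - 1) + 4(v + 2) = 4(v + 2)(v - 1).
Expand and collect terms: 4v^2 + 6v - 22 = 0.
By the quadratic formula, v = (-6 +/- sqrt(388)) / 8, so v ~= 1.7122 or v ~= -3.2122.
Neither value makes a denominator zero (v != -2, v != 1), so both are valid.

v = -3.2122 or v = 1.7122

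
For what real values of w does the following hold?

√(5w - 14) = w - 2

w = 3 or w = 6

Square both sides: 5w - 14 = (w - 2)².
Expand and rearrange: w² - 9w + 18 = 0.
Solving gives w = 6 or w = 3.
Check each candidate in the original equation:
  w = 6: √(16) = 4, while w - 2 = 4 — valid.
  w = 3: √(1) = 1, while w - 2 = 1 — valid.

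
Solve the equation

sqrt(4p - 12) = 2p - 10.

p = 7

Square both sides: 4p - 12 = (2p - 10)^2.
Expand and rearrange: 4p^2 - 44p + 112 = 0.
Solving gives p = 7 or p = 4.
Check each candidate in the original equation:
  p = 7: sqrt(16) = 4, while 2p - 10 = 4 — valid.
  p = 4: sqrt(4) = 2, while 2p - 10 = -2 — extraneous.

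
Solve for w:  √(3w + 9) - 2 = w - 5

w = 9

Isolate the radical: √(3w + 9) = w - 3.
Square both sides: 3w + 9 = (w - 3)².
Expand and rearrange: w² - 9w = 0.
Solving gives w = 9 or w = 0.
Check each candidate in the original equation:
  w = 9: √(36) = 6, while w - 3 = 6 — valid.
  w = 0: √(9) = 3, while w - 3 = -3 — extraneous.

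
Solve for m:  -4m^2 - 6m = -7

Rearrange to standard form: -4m^2 - 6m + 7 = 0.
Discriminant: (-6)^2 - 4*(-4)*7 = 148.
Quadratic formula: m = (6 +/- sqrt(148)) / (-8).
So m = -sqrt(37)/4 - 3/4 ~= -2.2707 or m = -3/4 + sqrt(37)/4 ~= 0.7707.

m = -2.2707 or m = 0.7707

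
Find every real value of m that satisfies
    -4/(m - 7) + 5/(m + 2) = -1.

Multiply both sides by (m - 7)(m + 2):
-4(m + 2) + 5(m - 7) = -(m - 7)(m + 2).
Expand and collect terms: -m^2 + 4m + 57 = 0.
By the quadratic formula, m = (-4 +/- sqrt(244)) / -2, so m ~= -5.8102 or m ~= 9.8102.
Neither value makes a denominator zero (m != 7, m != -2), so both are valid.

m = -5.8102 or m = 9.8102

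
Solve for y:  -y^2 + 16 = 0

y = -4 or y = 4

Factor: -1(y - 4)(y + 4) = 0.
So y = 4 or y = -4.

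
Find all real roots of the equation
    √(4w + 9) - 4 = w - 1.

w = -2 or w = 0

Isolate the radical: √(4w + 9) = w + 3.
Square both sides: 4w + 9 = (w + 3)².
Expand and rearrange: w² + 2w = 0.
Solving gives w = 0 or w = -2.
Check each candidate in the original equation:
  w = 0: √(9) = 3, while w + 3 = 3 — valid.
  w = -2: √(1) = 1, while w + 3 = 1 — valid.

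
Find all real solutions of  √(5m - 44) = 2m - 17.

Square both sides: 5m - 44 = (2m - 17)².
Expand and rearrange: 4m² - 73m + 333 = 0.
Solving gives m = 9.25 or m = 9.
Check each candidate in the original equation:
  m = 9.25: √(2.25) = 1.5, while 2m - 17 = 1.5 — valid.
  m = 9: √(1) = 1, while 2m - 17 = 1 — valid.

m = 9 or m = 9.25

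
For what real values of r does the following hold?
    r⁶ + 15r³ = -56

r = -2 or r = -1.9129

Let u = r³. The equation becomes u² + 15u + 56 = 0.
Factor: (u + 7)(u + 8) = 0, so u = -7 or u = -8.
r³ = -7 gives r = -∛(7) ≈ -1.9129.
r³ = -8 gives r = -2.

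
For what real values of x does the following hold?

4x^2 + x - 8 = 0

Discriminant: (1)^2 - 4*4*(-8) = 129.
Quadratic formula: x = (-1 +/- sqrt(129)) / 8.
So x = -1/8 + sqrt(129)/8 ~= 1.2947 or x = -sqrt(129)/8 - 1/8 ~= -1.5447.

x = -1.5447 or x = 1.2947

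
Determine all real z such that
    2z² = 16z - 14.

z = 1 or z = 7

Bring every term to one side: 2z² - 16z + 14 = 0.
Factor: 2(z - 1)(z - 7) = 0.
So z = 1 or z = 7.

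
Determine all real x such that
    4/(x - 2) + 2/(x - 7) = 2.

x = 3.5505 or x = 8.4495

Multiply both sides by (x - 2)(x - 7):
4(x - 7) + 2(x - 2) = 2(x - 2)(x - 7).
Expand and collect terms: 2x² - 24x + 60 = 0.
By the quadratic formula, x = (24 ± √96) / 4, so x ≈ 8.4495 or x ≈ 3.5505.
Neither value makes a denominator zero (x ≠ 2, x ≠ 7), so both are valid.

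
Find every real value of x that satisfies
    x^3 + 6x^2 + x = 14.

x = -5.3166 or x = -2 or x = 1.3166

Rearrange: x^3 + 6x^2 + x - 14 = 0.
Possible rational roots are divisors of -14. Testing x = -2 gives 0, so (x + 2) is a factor.
Divide: x^3 + 6x^2 + x - 14 = (x + 2)(x^2 + 4x - 7).
Apply the quadratic formula to x^2 + 4x - 7 = 0: x = (-4 +/- sqrt(44))/2, i.e. x ~= 1.3166 or x ~= -5.3166.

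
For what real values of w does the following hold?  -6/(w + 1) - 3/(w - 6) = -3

Multiply both sides by (w + 1)(w - 6):
-6(w - 6) - 3(w + 1) = -3(w + 1)(w - 6).
Expand and collect terms: -3w^2 + 24w - 15 = 0.
By the quadratic formula, w = (-24 +/- sqrt(396)) / -6, so w ~= 0.6834 or w ~= 7.3166.
Neither value makes a denominator zero (w != -1, w != 6), so both are valid.

w = 0.6834 or w = 7.3166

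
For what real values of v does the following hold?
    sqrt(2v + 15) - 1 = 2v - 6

Isolate the radical: sqrt(2v + 15) = 2v - 5.
Square both sides: 2v + 15 = (2v - 5)^2.
Expand and rearrange: 4v^2 - 22v + 10 = 0.
Solving gives v = 5 or v = 0.5.
Check each candidate in the original equation:
  v = 5: sqrt(25) = 5, while 2v - 5 = 5 — valid.
  v = 0.5: sqrt(16) = 4, while 2v - 5 = -4 — extraneous.

v = 5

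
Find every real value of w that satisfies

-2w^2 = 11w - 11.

w = -6.3642 or w = 0.8642

Rearrange to standard form: -2w^2 - 11w + 11 = 0.
Discriminant: (-11)^2 - 4*(-2)*11 = 209.
Quadratic formula: w = (11 +/- sqrt(209)) / (-4).
So w = -sqrt(209)/4 - 11/4 ~= -6.3642 or w = -11/4 + sqrt(209)/4 ~= 0.8642.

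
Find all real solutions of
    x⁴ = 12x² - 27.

Let u = x². The equation becomes u² - 12u + 27 = 0.
Factor: (u - 3)(u - 9) = 0, so u = 3 or u = 9.
x² = 3 gives x = ±√(3) ≈ ±1.7321.
x² = 9 gives x = ±3.

x = -3 or x = -1.7321 or x = 1.7321 or x = 3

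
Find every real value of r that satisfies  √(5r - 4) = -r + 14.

Square both sides: 5r - 4 = (-r + 14)².
Expand and rearrange: r² - 33r + 200 = 0.
Solving gives r = 25 or r = 8.
Check each candidate in the original equation:
  r = 25: √(121) = 11, while -r + 14 = -11 — extraneous.
  r = 8: √(36) = 6, while -r + 14 = 6 — valid.

r = 8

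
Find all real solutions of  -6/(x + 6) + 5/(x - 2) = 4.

x = -7.3227 or x = 3.0727

Multiply both sides by (x + 6)(x - 2):
-6(x - 2) + 5(x + 6) = 4(x + 6)(x - 2).
Expand and collect terms: 4x² + 17x - 90 = 0.
By the quadratic formula, x = (-17 ± √1729) / 8, so x ≈ 3.0727 or x ≈ -7.3227.
Neither value makes a denominator zero (x ≠ -6, x ≠ 2), so both are valid.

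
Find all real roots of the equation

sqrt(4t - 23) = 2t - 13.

Square both sides: 4t - 23 = (2t - 13)^2.
Expand and rearrange: 4t^2 - 56t + 192 = 0.
Solving gives t = 8 or t = 6.
Check each candidate in the original equation:
  t = 8: sqrt(9) = 3, while 2t - 13 = 3 — valid.
  t = 6: sqrt(1) = 1, while 2t - 13 = -1 — extraneous.

t = 8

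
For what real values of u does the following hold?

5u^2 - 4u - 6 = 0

Discriminant: (-4)^2 - 4*5*(-6) = 136.
Quadratic formula: u = (4 +/- sqrt(136)) / 10.
So u = 2/5 + sqrt(34)/5 ~= 1.5662 or u = 2/5 - sqrt(34)/5 ~= -0.7662.

u = -0.7662 or u = 1.5662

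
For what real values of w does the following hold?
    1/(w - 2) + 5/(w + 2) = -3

w = -3.7689 or w = 1.7689

Multiply both sides by (w - 2)(w + 2):
(w + 2) + 5(w - 2) = -3(w - 2)(w + 2).
Expand and collect terms: -3w² - 6w + 20 = 0.
By the quadratic formula, w = (6 ± √276) / -6, so w ≈ -3.7689 or w ≈ 1.7689.
Neither value makes a denominator zero (w ≠ 2, w ≠ -2), so both are valid.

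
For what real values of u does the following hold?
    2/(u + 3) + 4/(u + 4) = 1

u = -3.3723 or u = 2.3723

Multiply both sides by (u + 3)(u + 4):
2(u + 4) + 4(u + 3) = (u + 3)(u + 4).
Expand and collect terms: u² + u - 8 = 0.
By the quadratic formula, u = (-1 ± √33) / 2, so u ≈ 2.3723 or u ≈ -3.3723.
Neither value makes a denominator zero (u ≠ -3, u ≠ -4), so both are valid.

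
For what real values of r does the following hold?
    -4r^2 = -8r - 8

r = -0.7321 or r = 2.7321

Rearrange to standard form: -4r^2 + 8r + 8 = 0.
Discriminant: (8)^2 - 4*(-4)*8 = 192.
Quadratic formula: r = (-8 +/- sqrt(192)) / (-8).
So r = 1 - sqrt(3) ~= -0.7321 or r = 1 + sqrt(3) ~= 2.7321.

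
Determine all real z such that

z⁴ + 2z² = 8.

z = -1.4142 or z = 1.4142

Let u = z². The equation becomes u² + 2u - 8 = 0.
Factor: (u + 4)(u - 2) = 0, so u = -4 or u = 2.
z² = -4 < 0 has no real solution.
z² = 2 gives z = ±√(2) ≈ ±1.4142.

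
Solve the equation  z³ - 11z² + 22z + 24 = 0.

z = -0.772 or z = 4 or z = 7.772

Possible rational roots are divisors of 24. Testing z = 4 gives 0, so (z - 4) is a factor.
Divide: z³ - 11z² + 22z + 24 = (z - 4)(z² - 7z - 6).
Apply the quadratic formula to z² - 7z - 6 = 0: z = (7 ± √73)/2, i.e. z ≈ 7.772 or z ≈ -0.772.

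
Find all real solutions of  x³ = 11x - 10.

Rearrange: x³ - 11x + 10 = 0.
Possible rational roots are divisors of 10. Testing x = 1 gives 0, so (x - 1) is a factor.
Divide: x³ - 11x + 10 = (x - 1)(x² + x - 10).
Apply the quadratic formula to x² + x - 10 = 0: x = (-1 ± √41)/2, i.e. x ≈ 2.7016 or x ≈ -3.7016.

x = -3.7016 or x = 1 or x = 2.7016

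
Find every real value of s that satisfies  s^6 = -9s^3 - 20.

Let u = s^3. The equation becomes u^2 + 9u + 20 = 0.
Factor: (u + 5)(u + 4) = 0, so u = -5 or u = -4.
s^3 = -5 gives s = -(5)^(1/3) ~= -1.71.
s^3 = -4 gives s = -(4)^(1/3) ~= -1.5874.

s = -1.71 or s = -1.5874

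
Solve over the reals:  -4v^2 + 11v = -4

Rearrange to standard form: -4v^2 + 11v + 4 = 0.
Discriminant: (11)^2 - 4*(-4)*4 = 185.
Quadratic formula: v = (-11 +/- sqrt(185)) / (-8).
So v = 11/8 - sqrt(185)/8 ~= -0.3252 or v = 11/8 + sqrt(185)/8 ~= 3.0752.

v = -0.3252 or v = 3.0752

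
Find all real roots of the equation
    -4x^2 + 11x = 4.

Rearrange to standard form: -4x^2 + 11x - 4 = 0.
Discriminant: (11)^2 - 4*(-4)*(-4) = 57.
Quadratic formula: x = (-11 +/- sqrt(57)) / (-8).
So x = 11/8 - sqrt(57)/8 ~= 0.4313 or x = sqrt(57)/8 + 11/8 ~= 2.3187.

x = 0.4313 or x = 2.3187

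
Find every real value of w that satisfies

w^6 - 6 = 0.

Let u = w^3. The equation becomes u^2 - 6 = 0.
By the quadratic formula, u = sqrt(6) or u = -sqrt(6).
w^3 = sqrt(6) gives w = (sqrt(6))^(1/3) ~= 1.348.
w^3 = -sqrt(6) gives w = -(sqrt(6))^(1/3) ~= -1.348.

w = -1.348 or w = 1.348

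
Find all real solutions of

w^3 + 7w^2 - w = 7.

Rearrange: w^3 + 7w^2 - w - 7 = 0.
Possible rational roots are divisors of -7. Testing w = 1 gives 0, so (w - 1) is a factor.
Divide: w^3 + 7w^2 - w - 7 = (w - 1)(w^2 + 8w + 7).
Factor the quadratic: w = -1 or w = -7.

w = -7 or w = -1 or w = 1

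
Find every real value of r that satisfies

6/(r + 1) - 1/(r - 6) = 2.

r = 2.5 or r = 5

Multiply both sides by (r + 1)(r - 6):
6(r - 6) - (r + 1) = 2(r + 1)(r - 6).
Expand and collect terms: 2r^2 - 15r + 25 = 0.
Factor or apply the quadratic formula: r = 5 or r = 2.5.
Neither value makes a denominator zero (r != -1, r != 6), so both are valid.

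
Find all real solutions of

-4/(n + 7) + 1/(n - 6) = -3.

Multiply both sides by (n + 7)(n - 6):
-4(n - 6) + (n + 7) = -3(n + 7)(n - 6).
Expand and collect terms: -3n^2 + 95 = 0.
By the quadratic formula, n = (0 +/- sqrt(1140)) / -6, so n ~= -5.6273 or n ~= 5.6273.
Neither value makes a denominator zero (n != -7, n != 6), so both are valid.

n = -5.6273 or n = 5.6273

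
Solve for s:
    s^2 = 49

Bring every term to one side: s^2 - 49 = 0.
Factor: (s - 7)(s + 7) = 0.
So s = 7 or s = -7.

s = -7 or s = 7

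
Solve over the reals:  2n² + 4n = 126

Bring every term to one side: 2n² + 4n - 126 = 0.
Factor: 2(n + 9)(n - 7) = 0.
So n = -9 or n = 7.

n = -9 or n = 7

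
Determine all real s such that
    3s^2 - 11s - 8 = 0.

s = -0.6218 or s = 4.2885

Discriminant: (-11)^2 - 4*3*(-8) = 217.
Quadratic formula: s = (11 +/- sqrt(217)) / 6.
So s = 11/6 + sqrt(217)/6 ~= 4.2885 or s = 11/6 - sqrt(217)/6 ~= -0.6218.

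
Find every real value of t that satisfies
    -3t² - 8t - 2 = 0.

t = -2.3874 or t = -0.2792

Discriminant: (-8)² − 4·(-3)·(-2) = 40.
Quadratic formula: t = (8 ± √40) / (-6).
So t = -4/3 - √(10)/3 ≈ -2.3874 or t = -4/3 + √(10)/3 ≈ -0.2792.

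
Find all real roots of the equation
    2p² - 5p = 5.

p = -0.7656 or p = 3.2656

Rearrange to standard form: 2p² - 5p - 5 = 0.
Discriminant: (-5)² − 4·2·(-5) = 65.
Quadratic formula: p = (5 ± √65) / 4.
So p = 5/4 + √(65)/4 ≈ 3.2656 or p = 5/4 - √(65)/4 ≈ -0.7656.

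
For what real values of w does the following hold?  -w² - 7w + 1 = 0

Discriminant: (-7)² − 4·(-1)·1 = 53.
Quadratic formula: w = (7 ± √53) / (-2).
So w = -√(53)/2 - 7/2 ≈ -7.1401 or w = -7/2 + √(53)/2 ≈ 0.1401.

w = -7.1401 or w = 0.1401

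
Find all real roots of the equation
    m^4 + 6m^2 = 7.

Let u = m^2. The equation becomes u^2 + 6u - 7 = 0.
Factor: (u - 1)(u + 7) = 0, so u = 1 or u = -7.
m^2 = 1 gives m = +/-1.
m^2 = -7 < 0 has no real solution.

m = -1 or m = 1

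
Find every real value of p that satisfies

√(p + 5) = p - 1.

Square both sides: p + 5 = (p - 1)².
Expand and rearrange: p² - 3p - 4 = 0.
Solving gives p = 4 or p = -1.
Check each candidate in the original equation:
  p = 4: √(9) = 3, while p - 1 = 3 — valid.
  p = -1: √(4) = 2, while p - 1 = -2 — extraneous.

p = 4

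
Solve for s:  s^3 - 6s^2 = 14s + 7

Rearrange: s^3 - 6s^2 - 14s - 7 = 0.
Possible rational roots are divisors of -7. Testing s = -1 gives 0, so (s + 1) is a factor.
Divide: s^3 - 6s^2 - 14s - 7 = (s + 1)(s^2 - 7s - 7).
Apply the quadratic formula to s^2 - 7s - 7 = 0: s = (7 +/- sqrt(77))/2, i.e. s ~= 7.8875 or s ~= -0.8875.

s = -1 or s = -0.8875 or s = 7.8875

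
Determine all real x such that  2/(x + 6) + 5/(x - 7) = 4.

Multiply both sides by (x + 6)(x - 7):
2(x - 7) + 5(x + 6) = 4(x + 6)(x - 7).
Expand and collect terms: 4x² - 11x - 184 = 0.
By the quadratic formula, x = (11 ± √3065) / 8, so x ≈ 8.2953 or x ≈ -5.5453.
Neither value makes a denominator zero (x ≠ -6, x ≠ 7), so both are valid.

x = -5.5453 or x = 8.2953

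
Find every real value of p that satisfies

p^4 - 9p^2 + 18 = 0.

Let u = p^2. The equation becomes u^2 - 9u + 18 = 0.
Factor: (u - 3)(u - 6) = 0, so u = 3 or u = 6.
p^2 = 3 gives p = +/-sqrt(3) ~= +/-1.7321.
p^2 = 6 gives p = +/-sqrt(6) ~= +/-2.4495.

p = -2.4495 or p = -1.7321 or p = 1.7321 or p = 2.4495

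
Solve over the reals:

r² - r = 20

r = -4 or r = 5

Bring every term to one side: r² - r - 20 = 0.
Factor: (r - 5)(r + 4) = 0.
So r = 5 or r = -4.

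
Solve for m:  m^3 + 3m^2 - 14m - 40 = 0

m = -4 or m = -2.7016 or m = 3.7016

Possible rational roots are divisors of -40. Testing m = -4 gives 0, so (m + 4) is a factor.
Divide: m^3 + 3m^2 - 14m - 40 = (m + 4)(m^2 - m - 10).
Apply the quadratic formula to m^2 - m - 10 = 0: m = (1 +/- sqrt(41))/2, i.e. m ~= 3.7016 or m ~= -2.7016.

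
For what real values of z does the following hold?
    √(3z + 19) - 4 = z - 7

z = 10

Isolate the radical: √(3z + 19) = z - 3.
Square both sides: 3z + 19 = (z - 3)².
Expand and rearrange: z² - 9z - 10 = 0.
Solving gives z = 10 or z = -1.
Check each candidate in the original equation:
  z = 10: √(49) = 7, while z - 3 = 7 — valid.
  z = -1: √(16) = 4, while z - 3 = -4 — extraneous.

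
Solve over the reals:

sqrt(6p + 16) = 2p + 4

Square both sides: 6p + 16 = (2p + 4)^2.
Expand and rearrange: 4p^2 + 10p = 0.
Solving gives p = 0 or p = -2.5.
Check each candidate in the original equation:
  p = 0: sqrt(16) = 4, while 2p + 4 = 4 — valid.
  p = -2.5: sqrt(1) = 1, while 2p + 4 = -1 — extraneous.

p = 0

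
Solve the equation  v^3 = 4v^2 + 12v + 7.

v = -1.1401 or v = -1 or v = 6.1401

Rearrange: v^3 - 4v^2 - 12v - 7 = 0.
Possible rational roots are divisors of -7. Testing v = -1 gives 0, so (v + 1) is a factor.
Divide: v^3 - 4v^2 - 12v - 7 = (v + 1)(v^2 - 5v - 7).
Apply the quadratic formula to v^2 - 5v - 7 = 0: v = (5 +/- sqrt(53))/2, i.e. v ~= 6.1401 or v ~= -1.1401.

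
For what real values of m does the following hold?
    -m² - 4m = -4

Rearrange to standard form: -m² - 4m + 4 = 0.
Discriminant: (-4)² − 4·(-1)·4 = 32.
Quadratic formula: m = (4 ± √32) / (-2).
So m = -2·√(2) - 2 ≈ -4.8284 or m = -2 + 2·√(2) ≈ 0.8284.

m = -4.8284 or m = 0.8284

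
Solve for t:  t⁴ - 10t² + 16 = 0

Let u = t². The equation becomes u² - 10u + 16 = 0.
Factor: (u - 8)(u - 2) = 0, so u = 8 or u = 2.
t² = 8 gives t = ±2·√(2) ≈ ±2.8284.
t² = 2 gives t = ±√(2) ≈ ±1.4142.

t = -2.8284 or t = -1.4142 or t = 1.4142 or t = 2.8284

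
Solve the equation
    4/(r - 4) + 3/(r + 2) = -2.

r = -4 or r = 2.5

Multiply both sides by (r - 4)(r + 2):
4(r + 2) + 3(r - 4) = -2(r - 4)(r + 2).
Expand and collect terms: -2r² - 3r + 20 = 0.
Factor or apply the quadratic formula: r = -4 or r = 2.5.
Neither value makes a denominator zero (r ≠ 4, r ≠ -2), so both are valid.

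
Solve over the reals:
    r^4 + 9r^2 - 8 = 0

r = -0.9028 or r = 0.9028

Let u = r^2. The equation becomes u^2 + 9u - 8 = 0.
By the quadratic formula, u = -9/2 + sqrt(113)/2 or u = -sqrt(113)/2 - 9/2.
r^2 = -9/2 + sqrt(113)/2 gives r = +/-sqrt(-9/2 + sqrt(113)/2) ~= +/-0.9028.
r^2 = -sqrt(113)/2 - 9/2 < 0 has no real solution.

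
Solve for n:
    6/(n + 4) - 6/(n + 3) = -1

n = -6 or n = -1

Multiply both sides by (n + 4)(n + 3):
6(n + 3) - 6(n + 4) = -(n + 4)(n + 3).
Expand and collect terms: -n² - 7n - 6 = 0.
Factor or apply the quadratic formula: n = -6 or n = -1.
Neither value makes a denominator zero (n ≠ -4, n ≠ -3), so both are valid.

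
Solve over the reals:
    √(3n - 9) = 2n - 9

Square both sides: 3n - 9 = (2n - 9)².
Expand and rearrange: 4n² - 39n + 90 = 0.
Solving gives n = 6 or n = 3.75.
Check each candidate in the original equation:
  n = 6: √(9) = 3, while 2n - 9 = 3 — valid.
  n = 3.75: √(2.25) = 1.5, while 2n - 9 = -1.5 — extraneous.

n = 6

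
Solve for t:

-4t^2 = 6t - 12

t = -2.6375 or t = 1.1375

Rearrange to standard form: -4t^2 - 6t + 12 = 0.
Discriminant: (-6)^2 - 4*(-4)*12 = 228.
Quadratic formula: t = (6 +/- sqrt(228)) / (-8).
So t = -sqrt(57)/4 - 3/4 ~= -2.6375 or t = -3/4 + sqrt(57)/4 ~= 1.1375.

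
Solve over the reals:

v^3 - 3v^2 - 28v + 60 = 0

v = -5 or v = 2 or v = 6

Possible rational roots are divisors of 60. Testing v = -5 gives 0, so (v + 5) is a factor.
Divide: v^3 - 3v^2 - 28v + 60 = (v + 5)(v^2 - 8v + 12).
Factor the quadratic: v = 6 or v = 2.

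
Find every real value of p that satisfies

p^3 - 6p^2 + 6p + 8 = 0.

Possible rational roots are divisors of 8. Testing p = 4 gives 0, so (p - 4) is a factor.
Divide: p^3 - 6p^2 + 6p + 8 = (p - 4)(p^2 - 2p - 2).
Apply the quadratic formula to p^2 - 2p - 2 = 0: p = (2 +/- sqrt(12))/2, i.e. p ~= 2.7321 or p ~= -0.7321.

p = -0.7321 or p = 2.7321 or p = 4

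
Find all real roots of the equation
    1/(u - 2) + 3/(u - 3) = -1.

u = -1.3028 or u = 2.3028

Multiply both sides by (u - 2)(u - 3):
(u - 3) + 3(u - 2) = -(u - 2)(u - 3).
Expand and collect terms: -u² + u + 3 = 0.
By the quadratic formula, u = (-1 ± √13) / -2, so u ≈ -1.3028 or u ≈ 2.3028.
Neither value makes a denominator zero (u ≠ 2, u ≠ 3), so both are valid.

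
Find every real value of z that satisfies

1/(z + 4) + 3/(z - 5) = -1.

z = -5.4051 or z = 2.4051

Multiply both sides by (z + 4)(z - 5):
(z - 5) + 3(z + 4) = -(z + 4)(z - 5).
Expand and collect terms: -z² - 3z + 13 = 0.
By the quadratic formula, z = (3 ± √61) / -2, so z ≈ -5.4051 or z ≈ 2.4051.
Neither value makes a denominator zero (z ≠ -4, z ≠ 5), so both are valid.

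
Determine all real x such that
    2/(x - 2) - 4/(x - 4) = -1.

x = 1.1716 or x = 6.8284

Multiply both sides by (x - 2)(x - 4):
2(x - 4) - 4(x - 2) = -(x - 2)(x - 4).
Expand and collect terms: -x^2 + 8x - 8 = 0.
By the quadratic formula, x = (-8 +/- sqrt(32)) / -2, so x ~= 1.1716 or x ~= 6.8284.
Neither value makes a denominator zero (x != 2, x != 4), so both are valid.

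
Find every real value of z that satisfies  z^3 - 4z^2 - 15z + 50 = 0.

z = -3.7016 or z = 2.7016 or z = 5

Possible rational roots are divisors of 50. Testing z = 5 gives 0, so (z - 5) is a factor.
Divide: z^3 - 4z^2 - 15z + 50 = (z - 5)(z^2 + z - 10).
Apply the quadratic formula to z^2 + z - 10 = 0: z = (-1 +/- sqrt(41))/2, i.e. z ~= 2.7016 or z ~= -3.7016.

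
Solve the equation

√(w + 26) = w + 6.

w = -1

Square both sides: w + 26 = (w + 6)².
Expand and rearrange: w² + 11w + 10 = 0.
Solving gives w = -1 or w = -10.
Check each candidate in the original equation:
  w = -1: √(25) = 5, while w + 6 = 5 — valid.
  w = -10: √(16) = 4, while w + 6 = -4 — extraneous.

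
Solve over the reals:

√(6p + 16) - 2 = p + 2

p = -2 or p = 0

Isolate the radical: √(6p + 16) = p + 4.
Square both sides: 6p + 16 = (p + 4)².
Expand and rearrange: p² + 2p = 0.
Solving gives p = 0 or p = -2.
Check each candidate in the original equation:
  p = 0: √(16) = 4, while p + 4 = 4 — valid.
  p = -2: √(4) = 2, while p + 4 = 2 — valid.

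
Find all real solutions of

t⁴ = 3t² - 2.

t = -1.4142 or t = -1 or t = 1 or t = 1.4142

Let u = t². The equation becomes u² - 3u + 2 = 0.
Factor: (u - 2)(u - 1) = 0, so u = 2 or u = 1.
t² = 2 gives t = ±√(2) ≈ ±1.4142.
t² = 1 gives t = ±1.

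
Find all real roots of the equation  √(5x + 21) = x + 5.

x = -4 or x = -1

Square both sides: 5x + 21 = (x + 5)².
Expand and rearrange: x² + 5x + 4 = 0.
Solving gives x = -1 or x = -4.
Check each candidate in the original equation:
  x = -1: √(16) = 4, while x + 5 = 4 — valid.
  x = -4: √(1) = 1, while x + 5 = 1 — valid.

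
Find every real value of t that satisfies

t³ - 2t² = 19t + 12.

Rearrange: t³ - 2t² - 19t - 12 = 0.
Possible rational roots are divisors of -12. Testing t = -3 gives 0, so (t + 3) is a factor.
Divide: t³ - 2t² - 19t - 12 = (t + 3)(t² - 5t - 4).
Apply the quadratic formula to t² - 5t - 4 = 0: t = (5 ± √41)/2, i.e. t ≈ 5.7016 or t ≈ -0.7016.

t = -3 or t = -0.7016 or t = 5.7016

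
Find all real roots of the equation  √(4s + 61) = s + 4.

s = 5

Square both sides: 4s + 61 = (s + 4)².
Expand and rearrange: s² + 4s - 45 = 0.
Solving gives s = 5 or s = -9.
Check each candidate in the original equation:
  s = 5: √(81) = 9, while s + 4 = 9 — valid.
  s = -9: √(25) = 5, while s + 4 = -5 — extraneous.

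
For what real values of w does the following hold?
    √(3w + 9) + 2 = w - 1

w = 9

Isolate the radical: √(3w + 9) = w - 3.
Square both sides: 3w + 9 = (w - 3)².
Expand and rearrange: w² - 9w = 0.
Solving gives w = 9 or w = 0.
Check each candidate in the original equation:
  w = 9: √(36) = 6, while w - 3 = 6 — valid.
  w = 0: √(9) = 3, while w - 3 = -3 — extraneous.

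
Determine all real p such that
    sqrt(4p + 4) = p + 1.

Square both sides: 4p + 4 = (p + 1)^2.
Expand and rearrange: p^2 - 2p - 3 = 0.
Solving gives p = 3 or p = -1.
Check each candidate in the original equation:
  p = 3: sqrt(16) = 4, while p + 1 = 4 — valid.
  p = -1: sqrt(0) = 0, while p + 1 = 0 — valid.

p = -1 or p = 3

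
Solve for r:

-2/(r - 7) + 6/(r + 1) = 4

Multiply both sides by (r - 7)(r + 1):
-2(r + 1) + 6(r - 7) = 4(r - 7)(r + 1).
Expand and collect terms: 4r^2 - 28r + 16 = 0.
By the quadratic formula, r = (28 +/- sqrt(528)) / 8, so r ~= 6.3723 or r ~= 0.6277.
Neither value makes a denominator zero (r != 7, r != -1), so both are valid.

r = 0.6277 or r = 6.3723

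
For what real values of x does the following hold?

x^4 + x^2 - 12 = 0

x = -1.7321 or x = 1.7321

Let u = x^2. The equation becomes u^2 + u - 12 = 0.
Factor: (u - 3)(u + 4) = 0, so u = 3 or u = -4.
x^2 = 3 gives x = +/-sqrt(3) ~= +/-1.7321.
x^2 = -4 < 0 has no real solution.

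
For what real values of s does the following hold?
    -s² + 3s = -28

Bring every term to one side: -s² + 3s + 28 = 0.
Factor: -1(s - 7)(s + 4) = 0.
So s = 7 or s = -4.

s = -4 or s = 7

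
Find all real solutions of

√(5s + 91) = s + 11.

s = -2

Square both sides: 5s + 91 = (s + 11)².
Expand and rearrange: s² + 17s + 30 = 0.
Solving gives s = -2 or s = -15.
Check each candidate in the original equation:
  s = -2: √(81) = 9, while s + 11 = 9 — valid.
  s = -15: √(16) = 4, while s + 11 = -4 — extraneous.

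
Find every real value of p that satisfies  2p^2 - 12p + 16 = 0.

p = 2 or p = 4

Factor: 2(p - 2)(p - 4) = 0.
So p = 2 or p = 4.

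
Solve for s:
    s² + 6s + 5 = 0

Factor: (s + 1)(s + 5) = 0.
So s = -1 or s = -5.

s = -5 or s = -1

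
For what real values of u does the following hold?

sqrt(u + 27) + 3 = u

u = 9

Isolate the radical: sqrt(u + 27) = u - 3.
Square both sides: u + 27 = (u - 3)^2.
Expand and rearrange: u^2 - 7u - 18 = 0.
Solving gives u = 9 or u = -2.
Check each candidate in the original equation:
  u = 9: sqrt(36) = 6, while u - 3 = 6 — valid.
  u = -2: sqrt(25) = 5, while u - 3 = -5 — extraneous.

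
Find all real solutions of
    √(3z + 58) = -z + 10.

Square both sides: 3z + 58 = (-z + 10)².
Expand and rearrange: z² - 23z + 42 = 0.
Solving gives z = 21 or z = 2.
Check each candidate in the original equation:
  z = 21: √(121) = 11, while -z + 10 = -11 — extraneous.
  z = 2: √(64) = 8, while -z + 10 = 8 — valid.

z = 2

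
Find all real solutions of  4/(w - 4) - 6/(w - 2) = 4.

w = 0.8625 or w = 4.6375

Multiply both sides by (w - 4)(w - 2):
4(w - 2) - 6(w - 4) = 4(w - 4)(w - 2).
Expand and collect terms: 4w^2 - 22w + 16 = 0.
By the quadratic formula, w = (22 +/- sqrt(228)) / 8, so w ~= 4.6375 or w ~= 0.8625.
Neither value makes a denominator zero (w != 4, w != 2), so both are valid.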